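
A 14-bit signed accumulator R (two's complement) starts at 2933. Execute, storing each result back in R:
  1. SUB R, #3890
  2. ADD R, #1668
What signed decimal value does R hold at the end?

711

Start: R = 2933 = 00101101110101.
R = 2933 − 3890 = -957 = 11110001000011
R = -957 + 1668 = 711 = 00001011000111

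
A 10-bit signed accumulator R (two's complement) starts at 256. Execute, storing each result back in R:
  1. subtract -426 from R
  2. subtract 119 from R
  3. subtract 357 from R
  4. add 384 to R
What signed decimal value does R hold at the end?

-434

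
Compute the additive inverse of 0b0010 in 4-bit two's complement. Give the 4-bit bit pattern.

Invert: 1101. Add 1: 1110.

1110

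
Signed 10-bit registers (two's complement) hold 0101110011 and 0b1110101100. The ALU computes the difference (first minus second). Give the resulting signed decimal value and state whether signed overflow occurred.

455; no overflow

0101110011 = 371 (signed)
0b1110101100 → 1110101100 = -84 (signed)
Subtract via negate-and-add: invert 1110101100 + 1 = 0001010100 (i.e. 84).
  0101110011
+ 0001010100
= 0111000111
Result 0111000111: MSB = 0 → value 455.
Both addends (after negating the subtrahend) are non-negative and so is the stored result: no signed overflow.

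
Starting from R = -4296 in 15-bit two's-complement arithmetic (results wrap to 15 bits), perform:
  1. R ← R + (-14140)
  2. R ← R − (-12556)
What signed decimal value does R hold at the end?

-5880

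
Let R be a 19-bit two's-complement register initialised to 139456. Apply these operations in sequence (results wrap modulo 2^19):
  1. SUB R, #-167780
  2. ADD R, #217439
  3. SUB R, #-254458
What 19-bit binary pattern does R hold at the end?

0111110001101111101

Start: R = 139456 = 0100010000011000000.
R = 139456 − (-167780) = 307236; wraps to -217052 = 1001011000000100100
R = -217052 + 217439 = 387 = 0000000000110000011
R = 387 − (-254458) = 254845 = 0111110001101111101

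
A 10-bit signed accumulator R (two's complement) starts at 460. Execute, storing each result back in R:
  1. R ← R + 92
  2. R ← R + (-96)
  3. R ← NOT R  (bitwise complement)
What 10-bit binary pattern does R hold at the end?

1000110111

Start: R = 460 = 0111001100.
R = 460 + 92 = 552; wraps to -472 = 1000101000
R = -472 + (-96) = -568; wraps to 456 = 0111001000
R = NOT 0111001000 = 1000110111 = -457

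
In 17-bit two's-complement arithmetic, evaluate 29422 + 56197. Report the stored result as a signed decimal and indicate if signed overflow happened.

-45453; overflow

29422 → 00111001011101110
56197 → 01101101110000101
  00111001011101110
+ 01101101110000101
= 10100111001110011
Result 10100111001110011: MSB = 1 → 85619 − 131072 = -45453.
Both addends are non-negative but the stored result is negative: signed overflow. The true value 29422 + 56197 = 85619 lies outside [-65536, 65535].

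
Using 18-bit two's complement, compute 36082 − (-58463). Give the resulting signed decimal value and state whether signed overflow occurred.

94545; no overflow

36082 → 001000110011110010
-58463 → 110001101110100001
Subtract via negate-and-add: invert 110001101110100001 + 1 = 001110010001011111 (i.e. 58463).
  001000110011110010
+ 001110010001011111
= 010111000101010001
Result 010111000101010001: MSB = 0 → value 94545.
Both addends (after negating the subtrahend) are non-negative and so is the stored result: no signed overflow.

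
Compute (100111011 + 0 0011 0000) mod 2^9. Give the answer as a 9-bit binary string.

101101011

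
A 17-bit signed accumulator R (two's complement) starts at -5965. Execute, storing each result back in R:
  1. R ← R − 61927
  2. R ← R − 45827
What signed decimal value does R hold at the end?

17353

Start: R = -5965 = 11110100010110011.
R = -5965 − 61927 = -67892; wraps to 63180 = 01111011011001100
R = 63180 − 45827 = 17353 = 00100001111001001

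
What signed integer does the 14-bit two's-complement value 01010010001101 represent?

MSB is 0, so the value is non-negative: 01010010001101 = 5261.

5261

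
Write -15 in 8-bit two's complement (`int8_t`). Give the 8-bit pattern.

|-15| = 15 = 00001111 in 8 bits.
Invert the bits: 11110000. Add 1: 11110001.
Check: 11110001 reads as 241 − 256 = -15.

11110001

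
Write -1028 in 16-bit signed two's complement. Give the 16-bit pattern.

1111101111111100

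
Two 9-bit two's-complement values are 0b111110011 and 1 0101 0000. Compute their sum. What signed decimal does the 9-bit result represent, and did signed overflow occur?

0b111110011 → 111110011 = -13 (signed)
1 0101 0000 → 101010000 = -176 (signed)
  111110011
+ 101010000
= 101000011  (discard carry-out 1)
Result 101000011: MSB = 1 → 323 − 512 = -189.
Both addends are negative and so is the stored result: no signed overflow.

-189; no overflow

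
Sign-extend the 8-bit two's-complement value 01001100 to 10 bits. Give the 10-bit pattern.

0001001100

MSB of 01001100 is 0; replicate it into the new high bits.
00|01001100 → 0001001100 (still 76).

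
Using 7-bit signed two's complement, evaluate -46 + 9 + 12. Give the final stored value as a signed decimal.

-25

-46 + 9 = -37 (1011011)
-37 + 12 = -25 (1100111)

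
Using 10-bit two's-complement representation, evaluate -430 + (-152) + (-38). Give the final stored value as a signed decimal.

-430 + (-152) = -582 → wraps to 442 (0110111010)
442 + (-38) = 404 (0110010100)

404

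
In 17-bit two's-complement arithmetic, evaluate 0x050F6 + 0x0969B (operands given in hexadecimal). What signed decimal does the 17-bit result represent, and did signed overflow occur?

59281; no overflow

0x050F6 = 00101000011110110 = 20726 (signed)
0x0969B = 01001011010011011 = 38555 (signed)
  00101000011110110
+ 01001011010011011
= 01110011110010001
Result 01110011110010001: MSB = 0 → value 59281.
Both addends are non-negative and so is the stored result: no signed overflow.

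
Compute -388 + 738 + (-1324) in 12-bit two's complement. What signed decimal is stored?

-388 + 738 = 350 (000101011110)
350 + (-1324) = -974 (110000110010)

-974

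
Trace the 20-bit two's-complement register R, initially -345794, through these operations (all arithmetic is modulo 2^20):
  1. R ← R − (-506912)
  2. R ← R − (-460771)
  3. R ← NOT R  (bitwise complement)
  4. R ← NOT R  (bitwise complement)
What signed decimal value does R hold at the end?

-426687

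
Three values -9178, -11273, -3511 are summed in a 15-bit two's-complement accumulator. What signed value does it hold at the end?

-9178 + (-11273) = -20451 → wraps to 12317 (011000000011101)
12317 + (-3511) = 8806 (010001001100110)

8806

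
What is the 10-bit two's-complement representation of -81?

1110101111

|-81| = 81 = 0001010001 in 10 bits.
Invert the bits: 1110101110. Add 1: 1110101111.
Check: 1110101111 reads as 943 − 1024 = -81.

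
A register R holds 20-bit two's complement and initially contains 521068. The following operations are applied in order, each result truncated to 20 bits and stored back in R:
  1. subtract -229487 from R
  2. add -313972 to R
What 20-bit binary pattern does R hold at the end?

01101010100101100111

Start: R = 521068 = 01111111001101101100.
R = 521068 − (-229487) = 750555; wraps to -298021 = 10110111001111011011
R = -298021 + (-313972) = -611993; wraps to 436583 = 01101010100101100111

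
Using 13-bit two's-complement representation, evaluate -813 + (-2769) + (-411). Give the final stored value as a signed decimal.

-3993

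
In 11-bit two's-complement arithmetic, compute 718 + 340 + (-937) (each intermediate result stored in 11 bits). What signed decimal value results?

121

718 + 340 = 1058 → wraps to -990 (10000100010)
-990 + (-937) = -1927 → wraps to 121 (00001111001)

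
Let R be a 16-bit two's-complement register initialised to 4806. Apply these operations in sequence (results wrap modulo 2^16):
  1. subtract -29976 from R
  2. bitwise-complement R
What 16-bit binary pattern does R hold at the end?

Start: R = 4806 = 0001001011000110.
R = 4806 − (-29976) = 34782; wraps to -30754 = 1000011111011110
R = NOT 1000011111011110 = 0111100000100001 = 30753

0111100000100001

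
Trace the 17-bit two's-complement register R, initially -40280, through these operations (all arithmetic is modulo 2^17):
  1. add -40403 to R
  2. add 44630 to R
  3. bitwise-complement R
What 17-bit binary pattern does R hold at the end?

01000110011010100

Start: R = -40280 = 10110001010101000.
R = -40280 + (-40403) = -80683; wraps to 50389 = 01100010011010101
R = 50389 + 44630 = 95019; wraps to -36053 = 10111001100101011
R = NOT 10111001100101011 = 01000110011010100 = 36052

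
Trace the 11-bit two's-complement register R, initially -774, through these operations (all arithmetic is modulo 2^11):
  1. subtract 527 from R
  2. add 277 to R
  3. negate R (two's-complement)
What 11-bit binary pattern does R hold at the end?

10000000000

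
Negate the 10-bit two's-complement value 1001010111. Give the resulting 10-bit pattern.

0110101001

Invert: 0110101000. Add 1: 0110101001.
Check: 1001010111 = -425, 0110101001 = 425.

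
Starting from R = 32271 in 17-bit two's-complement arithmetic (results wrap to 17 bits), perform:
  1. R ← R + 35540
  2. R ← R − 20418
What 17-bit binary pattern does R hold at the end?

Start: R = 32271 = 00111111000001111.
R = 32271 + 35540 = 67811; wraps to -63261 = 10000100011100011
R = -63261 − 20418 = -83679; wraps to 47393 = 01011100100100001

01011100100100001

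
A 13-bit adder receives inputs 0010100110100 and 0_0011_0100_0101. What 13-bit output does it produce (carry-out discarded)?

0100001111001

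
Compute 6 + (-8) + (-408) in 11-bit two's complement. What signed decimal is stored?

6 + (-8) = -2 (11111111110)
-2 + (-408) = -410 (11001100110)

-410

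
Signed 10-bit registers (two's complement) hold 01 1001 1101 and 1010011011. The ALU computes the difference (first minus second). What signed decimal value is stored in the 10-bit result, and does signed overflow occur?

01 1001 1101 → 0110011101 = 413 (signed)
1010011011 = -357 (signed)
Subtract via negate-and-add: invert 1010011011 + 1 = 0101100101 (i.e. 357).
  0110011101
+ 0101100101
= 1100000010
Result 1100000010: MSB = 1 → 770 − 1024 = -254.
Both addends (after negating the subtrahend) are non-negative but the stored result is negative: signed overflow. The true value 413 − (-357) = 770 lies outside [-512, 511].

-254; overflow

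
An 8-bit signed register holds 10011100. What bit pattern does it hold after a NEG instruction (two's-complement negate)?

01100100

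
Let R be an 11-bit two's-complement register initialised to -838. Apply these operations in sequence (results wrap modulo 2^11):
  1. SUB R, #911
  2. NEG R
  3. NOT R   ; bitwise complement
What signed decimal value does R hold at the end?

Start: R = -838 = 10010111010.
R = -838 − 911 = -1749; wraps to 299 = 00100101011
R = −(299) = -299 = 11011010101
R = NOT 11011010101 = 00100101010 = 298

298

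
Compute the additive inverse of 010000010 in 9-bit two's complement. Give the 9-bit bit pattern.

Invert: 101111101. Add 1: 101111110.

101111110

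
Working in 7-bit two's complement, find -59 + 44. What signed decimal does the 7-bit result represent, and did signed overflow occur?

-15; no overflow

-59 → 1000101
44 → 0101100
  1000101
+ 0101100
= 1110001
Result 1110001: MSB = 1 → 113 − 128 = -15.
Addends have opposite signs, so signed overflow cannot occur.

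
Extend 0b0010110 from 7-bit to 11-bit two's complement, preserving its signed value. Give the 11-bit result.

00000010110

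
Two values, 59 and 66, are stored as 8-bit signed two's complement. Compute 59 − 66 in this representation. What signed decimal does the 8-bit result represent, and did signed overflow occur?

59 → 00111011
66 → 01000010
Subtract via negate-and-add: invert 01000010 + 1 = 10111110 (i.e. -66).
  00111011
+ 10111110
= 11111001
Result 11111001: MSB = 1 → 249 − 256 = -7.
Addends (after negating the subtrahend) have opposite signs, so signed overflow cannot occur.

-7; no overflow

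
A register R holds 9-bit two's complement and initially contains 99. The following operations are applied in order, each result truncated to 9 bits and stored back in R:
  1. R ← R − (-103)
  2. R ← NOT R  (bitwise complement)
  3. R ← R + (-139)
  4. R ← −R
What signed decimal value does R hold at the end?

Start: R = 99 = 001100011.
R = 99 − (-103) = 202 = 011001010
R = NOT 011001010 = 100110101 = -203
R = -203 + (-139) = -342; wraps to 170 = 010101010
R = −(170) = -170 = 101010110

-170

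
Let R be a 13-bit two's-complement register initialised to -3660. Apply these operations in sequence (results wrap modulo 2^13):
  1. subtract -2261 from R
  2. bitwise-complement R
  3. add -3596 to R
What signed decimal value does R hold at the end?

-2198

Start: R = -3660 = 1000110110100.
R = -3660 − (-2261) = -1399 = 1101010001001
R = NOT 1101010001001 = 0010101110110 = 1398
R = 1398 + (-3596) = -2198 = 1011101101010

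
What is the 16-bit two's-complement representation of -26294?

|-26294| = 26294 = 0110011010110110 in 16 bits.
Invert the bits: 1001100101001001. Add 1: 1001100101001010.

1001100101001010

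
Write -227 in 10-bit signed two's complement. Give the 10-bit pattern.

1100011101

|-227| = 227 = 0011100011 in 10 bits.
Invert the bits: 1100011100. Add 1: 1100011101.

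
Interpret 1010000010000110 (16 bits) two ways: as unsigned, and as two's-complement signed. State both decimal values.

unsigned = 41094, signed = -24442

Unsigned: 1010000010000110 = 41094.
Signed: MSB=1 → 41094 − 65536 = -24442.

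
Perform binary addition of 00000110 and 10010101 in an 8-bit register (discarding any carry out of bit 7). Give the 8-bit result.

10011011

  00000110
+ 10010101
= 10011011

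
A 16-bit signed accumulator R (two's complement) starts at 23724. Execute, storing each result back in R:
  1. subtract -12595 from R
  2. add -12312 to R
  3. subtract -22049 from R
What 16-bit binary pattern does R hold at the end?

1011001111101000

Start: R = 23724 = 0101110010101100.
R = 23724 − (-12595) = 36319; wraps to -29217 = 1000110111011111
R = -29217 + (-12312) = -41529; wraps to 24007 = 0101110111000111
R = 24007 − (-22049) = 46056; wraps to -19480 = 1011001111101000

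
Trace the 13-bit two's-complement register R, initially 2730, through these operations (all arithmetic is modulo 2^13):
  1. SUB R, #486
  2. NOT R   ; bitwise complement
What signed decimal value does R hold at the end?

-2245

Start: R = 2730 = 0101010101010.
R = 2730 − 486 = 2244 = 0100011000100
R = NOT 0100011000100 = 1011100111011 = -2245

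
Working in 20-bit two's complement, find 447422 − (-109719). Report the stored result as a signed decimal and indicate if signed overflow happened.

447422 → 01101101001110111110
-109719 → 11100101001101101001
Subtract via negate-and-add: invert 11100101001101101001 + 1 = 00011010110010010111 (i.e. 109719).
  01101101001110111110
+ 00011010110010010111
= 10001000000001010101
Result 10001000000001010101: MSB = 1 → 557141 − 1048576 = -491435.
Both addends (after negating the subtrahend) are non-negative but the stored result is negative: signed overflow. The true value 447422 − (-109719) = 557141 lies outside [-524288, 524287].

-491435; overflow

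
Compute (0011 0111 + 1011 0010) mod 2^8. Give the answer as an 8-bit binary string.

11101001

  00110111
+ 10110010
= 11101001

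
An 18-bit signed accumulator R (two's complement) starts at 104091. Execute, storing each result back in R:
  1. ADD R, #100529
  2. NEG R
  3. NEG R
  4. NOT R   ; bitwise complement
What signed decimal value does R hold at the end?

Start: R = 104091 = 011001011010011011.
R = 104091 + 100529 = 204620; wraps to -57524 = 110001111101001100
R = −(-57524) = 57524 = 001110000010110100
R = −(57524) = -57524 = 110001111101001100
R = NOT 110001111101001100 = 001110000010110011 = 57523

57523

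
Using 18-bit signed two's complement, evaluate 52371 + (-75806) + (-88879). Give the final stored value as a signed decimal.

52371 + (-75806) = -23435 (111010010001110101)
-23435 + (-88879) = -112314 (100100100101000110)

-112314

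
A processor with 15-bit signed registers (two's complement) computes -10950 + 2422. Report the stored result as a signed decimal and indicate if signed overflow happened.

-10950 → 101010100111010
2422 → 000100101110110
  101010100111010
+ 000100101110110
= 101111010110000
Result 101111010110000: MSB = 1 → 24240 − 32768 = -8528.
Addends have opposite signs, so signed overflow cannot occur.

-8528; no overflow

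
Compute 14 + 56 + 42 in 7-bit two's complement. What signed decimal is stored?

-16

14 + 56 = 70 → wraps to -58 (1000110)
-58 + 42 = -16 (1110000)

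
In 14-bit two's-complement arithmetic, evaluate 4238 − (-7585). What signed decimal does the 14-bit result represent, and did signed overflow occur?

-4561; overflow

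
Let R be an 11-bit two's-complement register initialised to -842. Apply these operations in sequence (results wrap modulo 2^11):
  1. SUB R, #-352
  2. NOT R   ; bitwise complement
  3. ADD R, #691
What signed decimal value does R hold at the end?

-868

Start: R = -842 = 10010110110.
R = -842 − (-352) = -490 = 11000010110
R = NOT 11000010110 = 00111101001 = 489
R = 489 + 691 = 1180; wraps to -868 = 10010011100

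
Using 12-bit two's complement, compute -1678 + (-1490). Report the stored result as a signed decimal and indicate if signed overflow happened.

-1678 → 100101110010
-1490 → 101000101110
  100101110010
+ 101000101110
= 001110100000  (discard carry-out 1)
Result 001110100000: MSB = 0 → value 928.
Both addends are negative but the stored result is non-negative: signed overflow. The true value -1678 + (-1490) = -3168 lies outside [-2048, 2047].

928; overflow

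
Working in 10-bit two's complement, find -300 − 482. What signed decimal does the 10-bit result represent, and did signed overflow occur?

242; overflow

-300 → 1011010100
482 → 0111100010
Subtract via negate-and-add: invert 0111100010 + 1 = 1000011110 (i.e. -482).
  1011010100
+ 1000011110
= 0011110010  (discard carry-out 1)
Result 0011110010: MSB = 0 → value 242.
Both addends (after negating the subtrahend) are negative but the stored result is non-negative: signed overflow. The true value -300 − 482 = -782 lies outside [-512, 511].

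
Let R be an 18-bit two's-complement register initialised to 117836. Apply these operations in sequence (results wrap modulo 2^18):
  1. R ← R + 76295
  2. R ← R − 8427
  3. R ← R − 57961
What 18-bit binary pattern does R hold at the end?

Start: R = 117836 = 011100110001001100.
R = 117836 + 76295 = 194131; wraps to -68013 = 101111011001010011
R = -68013 − 8427 = -76440 = 101101010101101000
R = -76440 − 57961 = -134401; wraps to 127743 = 011111001011111111

011111001011111111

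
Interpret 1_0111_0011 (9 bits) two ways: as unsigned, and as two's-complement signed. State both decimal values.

unsigned = 371, signed = -141

Unsigned: 101110011 = 371.
Signed: MSB=1 → 371 − 512 = -141.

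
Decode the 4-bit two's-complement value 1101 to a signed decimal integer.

MSB is 1, so the value is negative.
Unsigned reading: 13. Subtract 2^4 = 16: 13 − 16 = -3.

-3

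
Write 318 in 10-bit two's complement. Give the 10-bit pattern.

318 is non-negative, so write it directly in 10 bits: 0100111110.

0100111110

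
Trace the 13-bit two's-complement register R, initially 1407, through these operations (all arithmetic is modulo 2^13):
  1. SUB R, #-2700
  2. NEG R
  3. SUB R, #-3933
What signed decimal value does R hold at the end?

-174

Start: R = 1407 = 0010101111111.
R = 1407 − (-2700) = 4107; wraps to -4085 = 1000000001011
R = −(-4085) = 4085 = 0111111110101
R = 4085 − (-3933) = 8018; wraps to -174 = 1111101010010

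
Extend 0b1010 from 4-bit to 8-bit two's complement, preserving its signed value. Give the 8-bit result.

11111010

MSB of 1010 is 1; replicate it into the new high bits.
1111|1010 → 11111010 (still -6).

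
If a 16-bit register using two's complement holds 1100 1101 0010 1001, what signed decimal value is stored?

MSB is 1, so the value is negative.
Invert: 0011001011010110. Add 1: 0011001011010111 = 13015. So the value is −13015.

-13015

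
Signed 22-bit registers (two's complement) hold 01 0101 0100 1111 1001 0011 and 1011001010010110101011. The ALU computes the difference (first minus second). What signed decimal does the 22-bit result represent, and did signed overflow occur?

-1529368; overflow

01 0101 0100 1111 1001 0011 → 0101010100111110010011 = 1396627 (signed)
1011001010010110101011 = -1268309 (signed)
Subtract via negate-and-add: invert 1011001010010110101011 + 1 = 0100110101101001010101 (i.e. 1268309).
  0101010100111110010011
+ 0100110101101001010101
= 1010001010100111101000
Result 1010001010100111101000: MSB = 1 → 2664936 − 4194304 = -1529368.
Both addends (after negating the subtrahend) are non-negative but the stored result is negative: signed overflow. The true value 1396627 − (-1268309) = 2664936 lies outside [-2097152, 2097151].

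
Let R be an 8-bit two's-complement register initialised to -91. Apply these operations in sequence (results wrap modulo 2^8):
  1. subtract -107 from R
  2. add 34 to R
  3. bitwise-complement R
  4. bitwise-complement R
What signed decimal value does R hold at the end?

50

Start: R = -91 = 10100101.
R = -91 − (-107) = 16 = 00010000
R = 16 + 34 = 50 = 00110010
R = NOT 00110010 = 11001101 = -51
R = NOT 11001101 = 00110010 = 50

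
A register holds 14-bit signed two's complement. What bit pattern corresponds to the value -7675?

10001000000101

|-7675| = 7675 = 01110111111011 in 14 bits.
Invert the bits: 10001000000100. Add 1: 10001000000101.
Check: 10001000000101 reads as 8709 − 16384 = -7675.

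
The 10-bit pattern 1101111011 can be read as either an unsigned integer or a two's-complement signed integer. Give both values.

unsigned = 891, signed = -133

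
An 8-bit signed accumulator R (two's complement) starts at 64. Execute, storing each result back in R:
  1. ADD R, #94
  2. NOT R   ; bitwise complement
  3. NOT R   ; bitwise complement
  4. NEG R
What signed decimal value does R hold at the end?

Start: R = 64 = 01000000.
R = 64 + 94 = 158; wraps to -98 = 10011110
R = NOT 10011110 = 01100001 = 97
R = NOT 01100001 = 10011110 = -98
R = −(-98) = 98 = 01100010

98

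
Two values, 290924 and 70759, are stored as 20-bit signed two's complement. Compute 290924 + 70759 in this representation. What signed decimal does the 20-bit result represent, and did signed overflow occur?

361683; no overflow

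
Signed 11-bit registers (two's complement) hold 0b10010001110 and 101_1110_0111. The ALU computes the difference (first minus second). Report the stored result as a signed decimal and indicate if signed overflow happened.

-345; no overflow

0b10010001110 → 10010001110 = -882 (signed)
101_1110_0111 → 10111100111 = -537 (signed)
Subtract via negate-and-add: invert 10111100111 + 1 = 01000011001 (i.e. 537).
  10010001110
+ 01000011001
= 11010100111
Result 11010100111: MSB = 1 → 1703 − 2048 = -345.
Addends (after negating the subtrahend) have opposite signs, so signed overflow cannot occur.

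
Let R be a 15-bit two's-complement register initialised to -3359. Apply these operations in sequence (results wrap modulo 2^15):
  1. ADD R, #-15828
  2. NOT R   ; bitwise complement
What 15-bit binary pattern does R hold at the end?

100101011110010

Start: R = -3359 = 111001011100001.
R = -3359 + (-15828) = -19187; wraps to 13581 = 011010100001101
R = NOT 011010100001101 = 100101011110010 = -13582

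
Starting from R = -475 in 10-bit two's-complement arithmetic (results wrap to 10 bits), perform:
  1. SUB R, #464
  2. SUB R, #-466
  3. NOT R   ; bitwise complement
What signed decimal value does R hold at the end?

472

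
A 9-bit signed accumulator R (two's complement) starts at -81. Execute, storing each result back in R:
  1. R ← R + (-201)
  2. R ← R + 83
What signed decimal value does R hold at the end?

-199

Start: R = -81 = 110101111.
R = -81 + (-201) = -282; wraps to 230 = 011100110
R = 230 + 83 = 313; wraps to -199 = 100111001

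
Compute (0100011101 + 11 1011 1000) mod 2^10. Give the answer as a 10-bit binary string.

  0100011101
+ 1110111000
= 0011010101  (discard carry-out 1)

0011010101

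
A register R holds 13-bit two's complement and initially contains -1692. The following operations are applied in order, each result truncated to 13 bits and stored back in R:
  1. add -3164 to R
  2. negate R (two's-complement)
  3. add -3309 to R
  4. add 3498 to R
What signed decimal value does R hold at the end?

-3147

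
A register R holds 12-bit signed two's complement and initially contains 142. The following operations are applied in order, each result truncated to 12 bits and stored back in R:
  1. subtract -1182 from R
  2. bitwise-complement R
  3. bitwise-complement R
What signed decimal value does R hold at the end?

1324

Start: R = 142 = 000010001110.
R = 142 − (-1182) = 1324 = 010100101100
R = NOT 010100101100 = 101011010011 = -1325
R = NOT 101011010011 = 010100101100 = 1324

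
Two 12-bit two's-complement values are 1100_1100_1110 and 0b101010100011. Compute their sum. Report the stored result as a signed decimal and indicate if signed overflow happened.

1905; overflow

1100_1100_1110 → 110011001110 = -818 (signed)
0b101010100011 → 101010100011 = -1373 (signed)
  110011001110
+ 101010100011
= 011101110001  (discard carry-out 1)
Result 011101110001: MSB = 0 → value 1905.
Both addends are negative but the stored result is non-negative: signed overflow. The true value -818 + (-1373) = -2191 lies outside [-2048, 2047].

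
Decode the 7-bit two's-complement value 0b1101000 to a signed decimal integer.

-24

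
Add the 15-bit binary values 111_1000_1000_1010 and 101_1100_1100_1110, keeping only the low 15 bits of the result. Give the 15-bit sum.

  111100010001010
+ 101110011001110
= 101010101011000  (discard carry-out 1)

101010101011000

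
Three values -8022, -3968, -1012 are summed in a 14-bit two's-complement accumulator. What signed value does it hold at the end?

-8022 + (-3968) = -11990 → wraps to 4394 (01000100101010)
4394 + (-1012) = 3382 (00110100110110)

3382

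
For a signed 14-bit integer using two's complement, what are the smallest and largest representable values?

Minimum: −2^13 = -8192.
Maximum: 2^13 − 1 = 8191.

min = -8192, max = 8191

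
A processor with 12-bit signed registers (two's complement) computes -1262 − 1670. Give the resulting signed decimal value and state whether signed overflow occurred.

1164; overflow

-1262 → 101100010010
1670 → 011010000110
Subtract via negate-and-add: invert 011010000110 + 1 = 100101111010 (i.e. -1670).
  101100010010
+ 100101111010
= 010010001100  (discard carry-out 1)
Result 010010001100: MSB = 0 → value 1164.
Both addends (after negating the subtrahend) are negative but the stored result is non-negative: signed overflow. The true value -1262 − 1670 = -2932 lies outside [-2048, 2047].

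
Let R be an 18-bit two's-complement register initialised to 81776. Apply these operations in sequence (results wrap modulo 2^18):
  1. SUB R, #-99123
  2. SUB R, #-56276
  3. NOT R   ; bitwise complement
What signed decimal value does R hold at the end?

Start: R = 81776 = 010011111101110000.
R = 81776 − (-99123) = 180899; wraps to -81245 = 101100001010100011
R = -81245 − (-56276) = -24969 = 111001111001110111
R = NOT 111001111001110111 = 000110000110001000 = 24968

24968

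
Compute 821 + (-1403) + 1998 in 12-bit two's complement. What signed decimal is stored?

1416

821 + (-1403) = -582 (110110111010)
-582 + 1998 = 1416 (010110001000)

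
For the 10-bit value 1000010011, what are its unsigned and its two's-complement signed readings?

Unsigned: 1000010011 = 531.
Signed: MSB=1 → 531 − 1024 = -493.

unsigned = 531, signed = -493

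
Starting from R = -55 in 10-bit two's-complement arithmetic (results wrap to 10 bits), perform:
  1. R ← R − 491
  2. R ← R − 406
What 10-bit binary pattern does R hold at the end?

Start: R = -55 = 1111001001.
R = -55 − 491 = -546; wraps to 478 = 0111011110
R = 478 − 406 = 72 = 0001001000

0001001000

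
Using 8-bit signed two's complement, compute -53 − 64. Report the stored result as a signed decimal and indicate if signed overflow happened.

-117; no overflow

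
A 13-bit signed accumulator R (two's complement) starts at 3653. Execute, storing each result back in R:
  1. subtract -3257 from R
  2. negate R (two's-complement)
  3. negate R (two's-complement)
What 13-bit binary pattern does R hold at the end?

Start: R = 3653 = 0111001000101.
R = 3653 − (-3257) = 6910; wraps to -1282 = 1101011111110
R = −(-1282) = 1282 = 0010100000010
R = −(1282) = -1282 = 1101011111110

1101011111110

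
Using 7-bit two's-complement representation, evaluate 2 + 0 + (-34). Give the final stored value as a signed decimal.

2 + 0 = 2 (0000010)
2 + (-34) = -32 (1100000)

-32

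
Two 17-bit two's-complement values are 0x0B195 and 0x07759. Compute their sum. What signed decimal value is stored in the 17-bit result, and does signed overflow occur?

-55058; overflow

0x0B195 = 01011000110010101 = 45461 (signed)
0x07759 = 00111011101011001 = 30553 (signed)
  01011000110010101
+ 00111011101011001
= 10010100011101110
Result 10010100011101110: MSB = 1 → 76014 − 131072 = -55058.
Both addends are non-negative but the stored result is negative: signed overflow. The true value 45461 + 30553 = 76014 lies outside [-65536, 65535].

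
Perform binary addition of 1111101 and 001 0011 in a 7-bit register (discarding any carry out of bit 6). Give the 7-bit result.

0010000

  1111101
+ 0010011
= 0010000  (discard carry-out 1)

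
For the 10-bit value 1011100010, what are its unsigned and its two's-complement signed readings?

unsigned = 738, signed = -286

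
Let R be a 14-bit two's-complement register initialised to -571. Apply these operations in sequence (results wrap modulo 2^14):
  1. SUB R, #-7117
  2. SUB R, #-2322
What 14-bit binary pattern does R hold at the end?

10001010100100

Start: R = -571 = 11110111000101.
R = -571 − (-7117) = 6546 = 01100110010010
R = 6546 − (-2322) = 8868; wraps to -7516 = 10001010100100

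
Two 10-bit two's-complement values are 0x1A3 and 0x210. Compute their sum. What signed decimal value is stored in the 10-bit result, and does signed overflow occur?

-77; no overflow

0x1A3 = 0110100011 = 419 (signed)
0x210 = 1000010000 = -496 (signed)
  0110100011
+ 1000010000
= 1110110011
Result 1110110011: MSB = 1 → 947 − 1024 = -77.
Addends have opposite signs, so signed overflow cannot occur.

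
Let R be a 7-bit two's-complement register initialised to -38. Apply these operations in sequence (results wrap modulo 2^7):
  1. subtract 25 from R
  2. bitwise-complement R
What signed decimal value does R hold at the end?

62

Start: R = -38 = 1011010.
R = -38 − 25 = -63 = 1000001
R = NOT 1000001 = 0111110 = 62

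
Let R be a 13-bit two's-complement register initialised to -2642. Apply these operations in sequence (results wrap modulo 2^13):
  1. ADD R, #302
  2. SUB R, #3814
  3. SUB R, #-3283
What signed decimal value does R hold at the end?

-2871

Start: R = -2642 = 1010110101110.
R = -2642 + 302 = -2340 = 1011011011100
R = -2340 − 3814 = -6154; wraps to 2038 = 0011111110110
R = 2038 − (-3283) = 5321; wraps to -2871 = 1010011001001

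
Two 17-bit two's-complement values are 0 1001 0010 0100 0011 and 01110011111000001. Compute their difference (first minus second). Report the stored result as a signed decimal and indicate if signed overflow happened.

-21886; no overflow

0 1001 0010 0100 0011 → 01001001001000011 = 37443 (signed)
01110011111000001 = 59329 (signed)
Subtract via negate-and-add: invert 01110011111000001 + 1 = 10001100000111111 (i.e. -59329).
  01001001001000011
+ 10001100000111111
= 11010101010000010
Result 11010101010000010: MSB = 1 → 109186 − 131072 = -21886.
Addends (after negating the subtrahend) have opposite signs, so signed overflow cannot occur.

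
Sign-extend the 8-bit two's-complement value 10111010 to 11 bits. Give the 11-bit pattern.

11110111010

MSB of 10111010 is 1; replicate it into the new high bits.
111|10111010 → 11110111010 (still -70).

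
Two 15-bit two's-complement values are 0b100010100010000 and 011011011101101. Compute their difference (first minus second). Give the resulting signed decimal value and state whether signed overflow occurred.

3619; overflow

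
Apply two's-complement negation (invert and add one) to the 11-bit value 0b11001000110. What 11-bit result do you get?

00110111010

Invert: 00110111001. Add 1: 00110111010.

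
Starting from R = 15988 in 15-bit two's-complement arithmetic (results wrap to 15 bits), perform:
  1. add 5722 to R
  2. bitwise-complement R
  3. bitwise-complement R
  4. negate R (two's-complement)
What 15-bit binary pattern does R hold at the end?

Start: R = 15988 = 011111001110100.
R = 15988 + 5722 = 21710; wraps to -11058 = 101010011001110
R = NOT 101010011001110 = 010101100110001 = 11057
R = NOT 010101100110001 = 101010011001110 = -11058
R = −(-11058) = 11058 = 010101100110010

010101100110010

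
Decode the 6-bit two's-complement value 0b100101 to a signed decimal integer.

-27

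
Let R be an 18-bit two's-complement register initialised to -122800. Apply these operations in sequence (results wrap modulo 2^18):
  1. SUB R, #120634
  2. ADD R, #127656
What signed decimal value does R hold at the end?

Start: R = -122800 = 100010000001010000.
R = -122800 − 120634 = -243434; wraps to 18710 = 000100100100010110
R = 18710 + 127656 = 146366; wraps to -115778 = 100011101110111110

-115778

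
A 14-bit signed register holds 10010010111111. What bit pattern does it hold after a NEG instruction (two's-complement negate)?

01101101000001

Invert: 01101101000000. Add 1: 01101101000001.
Check: 10010010111111 = -6977, 01101101000001 = 6977.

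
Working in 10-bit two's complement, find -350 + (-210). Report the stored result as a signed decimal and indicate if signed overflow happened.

464; overflow

-350 → 1010100010
-210 → 1100101110
  1010100010
+ 1100101110
= 0111010000  (discard carry-out 1)
Result 0111010000: MSB = 0 → value 464.
Both addends are negative but the stored result is non-negative: signed overflow. The true value -350 + (-210) = -560 lies outside [-512, 511].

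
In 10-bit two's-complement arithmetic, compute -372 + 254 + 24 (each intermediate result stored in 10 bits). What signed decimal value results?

-94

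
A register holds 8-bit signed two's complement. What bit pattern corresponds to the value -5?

11111011

|-5| = 5 = 00000101 in 8 bits.
Invert the bits: 11111010. Add 1: 11111011.
Check: 11111011 reads as 251 − 256 = -5.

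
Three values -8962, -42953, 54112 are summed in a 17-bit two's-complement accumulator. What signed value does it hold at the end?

2197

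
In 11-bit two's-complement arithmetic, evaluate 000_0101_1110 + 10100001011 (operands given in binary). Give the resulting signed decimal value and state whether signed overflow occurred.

-663; no overflow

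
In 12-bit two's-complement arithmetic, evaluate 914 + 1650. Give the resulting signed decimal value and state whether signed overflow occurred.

-1532; overflow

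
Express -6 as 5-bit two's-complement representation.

11010

|-6| = 6 = 00110 in 5 bits.
Invert the bits: 11001. Add 1: 11010.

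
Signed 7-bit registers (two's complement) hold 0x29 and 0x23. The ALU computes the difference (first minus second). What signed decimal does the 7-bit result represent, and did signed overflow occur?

0x29 = 0101001 = 41 (signed)
0x23 = 0100011 = 35 (signed)
Subtract via negate-and-add: invert 0100011 + 1 = 1011101 (i.e. -35).
  0101001
+ 1011101
= 0000110  (discard carry-out 1)
Result 0000110: MSB = 0 → value 6.
Addends (after negating the subtrahend) have opposite signs, so signed overflow cannot occur.

6; no overflow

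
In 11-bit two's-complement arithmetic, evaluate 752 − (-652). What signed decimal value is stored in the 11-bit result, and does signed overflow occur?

752 → 01011110000
-652 → 10101110100
Subtract via negate-and-add: invert 10101110100 + 1 = 01010001100 (i.e. 652).
  01011110000
+ 01010001100
= 10101111100
Result 10101111100: MSB = 1 → 1404 − 2048 = -644.
Both addends (after negating the subtrahend) are non-negative but the stored result is negative: signed overflow. The true value 752 − (-652) = 1404 lies outside [-1024, 1023].

-644; overflow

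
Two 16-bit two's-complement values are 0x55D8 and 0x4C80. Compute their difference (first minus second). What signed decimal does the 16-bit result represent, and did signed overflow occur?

0x55D8 = 0101010111011000 = 21976 (signed)
0x4C80 = 0100110010000000 = 19584 (signed)
Subtract via negate-and-add: invert 0100110010000000 + 1 = 1011001110000000 (i.e. -19584).
  0101010111011000
+ 1011001110000000
= 0000100101011000  (discard carry-out 1)
Result 0000100101011000: MSB = 0 → value 2392.
Addends (after negating the subtrahend) have opposite signs, so signed overflow cannot occur.

2392; no overflow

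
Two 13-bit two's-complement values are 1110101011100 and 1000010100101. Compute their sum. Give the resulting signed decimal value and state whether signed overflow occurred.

3585; overflow

1110101011100 = -676 (signed)
1000010100101 = -3931 (signed)
  1110101011100
+ 1000010100101
= 0111000000001  (discard carry-out 1)
Result 0111000000001: MSB = 0 → value 3585.
Both addends are negative but the stored result is non-negative: signed overflow. The true value -676 + (-3931) = -4607 lies outside [-4096, 4095].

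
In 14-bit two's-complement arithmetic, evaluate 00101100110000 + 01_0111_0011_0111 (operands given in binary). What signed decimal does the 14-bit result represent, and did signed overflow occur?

-7577; overflow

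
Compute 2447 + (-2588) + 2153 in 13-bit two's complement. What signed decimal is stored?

2447 + (-2588) = -141 (1111101110011)
-141 + 2153 = 2012 (0011111011100)

2012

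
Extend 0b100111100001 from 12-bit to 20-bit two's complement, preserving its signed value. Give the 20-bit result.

11111111100111100001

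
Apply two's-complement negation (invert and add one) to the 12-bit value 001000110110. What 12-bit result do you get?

110111001010

Invert: 110111001001. Add 1: 110111001010.
Check: 001000110110 = 566, 110111001010 = -566.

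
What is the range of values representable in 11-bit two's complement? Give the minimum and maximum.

Minimum: −2^10 = -1024.
Maximum: 2^10 − 1 = 1023.

min = -1024, max = 1023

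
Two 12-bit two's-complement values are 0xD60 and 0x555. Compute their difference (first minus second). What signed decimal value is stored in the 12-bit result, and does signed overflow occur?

0xD60 = 110101100000 = -672 (signed)
0x555 = 010101010101 = 1365 (signed)
Subtract via negate-and-add: invert 010101010101 + 1 = 101010101011 (i.e. -1365).
  110101100000
+ 101010101011
= 100000001011  (discard carry-out 1)
Result 100000001011: MSB = 1 → 2059 − 4096 = -2037.
Both addends (after negating the subtrahend) are negative and so is the stored result: no signed overflow.

-2037; no overflow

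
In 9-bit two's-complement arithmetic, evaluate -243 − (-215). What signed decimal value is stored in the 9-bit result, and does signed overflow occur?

-243 → 100001101
-215 → 100101001
Subtract via negate-and-add: invert 100101001 + 1 = 011010111 (i.e. 215).
  100001101
+ 011010111
= 111100100
Result 111100100: MSB = 1 → 484 − 512 = -28.
Addends (after negating the subtrahend) have opposite signs, so signed overflow cannot occur.

-28; no overflow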